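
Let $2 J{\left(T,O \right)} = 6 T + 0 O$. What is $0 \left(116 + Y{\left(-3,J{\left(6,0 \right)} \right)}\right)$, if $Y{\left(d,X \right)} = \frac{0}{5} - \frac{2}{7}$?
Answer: $0$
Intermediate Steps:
$J{\left(T,O \right)} = 3 T$ ($J{\left(T,O \right)} = \frac{6 T + 0 O}{2} = \frac{6 T + 0}{2} = \frac{6 T}{2} = 3 T$)
$Y{\left(d,X \right)} = - \frac{2}{7}$ ($Y{\left(d,X \right)} = 0 \cdot \frac{1}{5} - \frac{2}{7} = 0 - \frac{2}{7} = - \frac{2}{7}$)
$0 \left(116 + Y{\left(-3,J{\left(6,0 \right)} \right)}\right) = 0 \left(116 - \frac{2}{7}\right) = 0 \cdot \frac{810}{7} = 0$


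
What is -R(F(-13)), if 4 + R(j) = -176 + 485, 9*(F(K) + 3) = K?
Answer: -305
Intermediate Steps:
F(K) = -3 + K/9
R(j) = 305 (R(j) = -4 + (-176 + 485) = -4 + 309 = 305)
-R(F(-13)) = -1*305 = -305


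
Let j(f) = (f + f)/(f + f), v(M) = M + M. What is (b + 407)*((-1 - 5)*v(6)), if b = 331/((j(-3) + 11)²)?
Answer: -58939/2 ≈ -29470.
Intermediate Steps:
v(M) = 2*M
j(f) = 1 (j(f) = (2*f)/((2*f)) = (2*f)*(1/(2*f)) = 1)
b = 331/144 (b = 331/((1 + 11)²) = 331/(12²) = 331/144 ≈ 2.2986)
(b + 407)*((-1 - 5)*v(6)) = (331/144 + 407)*((-1 - 5)*(2*6)) = 58939*(-6*12)/144 = (58939/144)*(-72) = -58939/2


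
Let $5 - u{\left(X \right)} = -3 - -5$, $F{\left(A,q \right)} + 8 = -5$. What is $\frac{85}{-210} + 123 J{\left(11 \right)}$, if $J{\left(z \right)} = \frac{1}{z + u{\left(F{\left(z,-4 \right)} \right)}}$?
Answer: $\frac{176}{21} \approx 8.381$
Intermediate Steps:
$F{\left(A,q \right)} = -13$ ($F{\left(A,q \right)} = -8 - 5 = -13$)
$u{\left(X \right)} = 3$ ($u{\left(X \right)} = 5 - \left(-3 - -5\right) = 5 - \left(-3 + 5\right) = 5 - 2 = 3$)
$J{\left(z \right)} = \frac{1}{3 + z}$ ($J{\left(z \right)} = \frac{1}{z + 3} = \frac{1}{3 + z}$)
$\frac{85}{-210} + 123 J{\left(11 \right)} = \frac{85}{-210} + \frac{123}{3 + 11} = 85 \left(- \frac{1}{210}\right) + \frac{123}{14} = - \frac{17}{42} + 123 \cdot \frac{1}{14} = - \frac{17}{42} + \frac{123}{14} = \frac{176}{21}$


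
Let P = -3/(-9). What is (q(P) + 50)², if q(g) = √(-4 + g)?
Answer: (150 + I*√33)²/9 ≈ 2496.3 + 191.49*I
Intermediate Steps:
P = ⅓ (P = -3*(-⅑) = ⅓ ≈ 0.33333)
(q(P) + 50)² = (√(-4 + ⅓) + 50)² = (√(-11/3) + 50)² = (I*√33/3 + 50)² = (50 + I*√33/3)²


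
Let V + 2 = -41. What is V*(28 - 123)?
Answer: 4085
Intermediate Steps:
V = -43 (V = -2 - 41 = -43)
V*(28 - 123) = -43*(28 - 123) = -43*(-95) = 4085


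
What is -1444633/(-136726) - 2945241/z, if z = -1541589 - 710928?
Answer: 1218917137409/102659213114 ≈ 11.873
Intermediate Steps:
z = -2252517
-1444633/(-136726) - 2945241/z = -1444633/(-136726) - 2945241/(-2252517) = -1444633*(-1/136726) - 2945241*(-1/2252517) = 1444633/136726 + 981747/750839 = 1218917137409/102659213114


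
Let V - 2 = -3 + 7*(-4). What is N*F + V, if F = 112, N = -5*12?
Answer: -6749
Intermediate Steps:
V = -29 (V = 2 + (-3 + 7*(-4)) = 2 + (-3 - 28) = 2 - 31 = -29)
N = -60
N*F + V = -60*112 - 29 = -6720 - 29 = -6749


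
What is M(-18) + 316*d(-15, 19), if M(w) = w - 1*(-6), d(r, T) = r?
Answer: -4752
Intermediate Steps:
M(w) = 6 + w (M(w) = w + 6 = 6 + w)
M(-18) + 316*d(-15, 19) = (6 - 18) + 316*(-15) = -12 - 4740 = -4752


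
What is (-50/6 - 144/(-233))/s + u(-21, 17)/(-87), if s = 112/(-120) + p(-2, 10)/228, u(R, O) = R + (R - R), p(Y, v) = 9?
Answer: 61092849/6885383 ≈ 8.8728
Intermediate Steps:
u(R, O) = R (u(R, O) = R + 0 = R)
s = -1019/1140 (s = 112/(-120) + 9/228 = 112*(-1/120) + 9*(1/228) = -14/15 + 3/76 = -1019/1140 ≈ -0.89386)
(-50/6 - 144/(-233))/s + u(-21, 17)/(-87) = (-50/6 - 144/(-233))/(-1019/1140) - 21/(-87) = (-50*1/6 - 144*(-1/233))*(-1140/1019) - 21*(-1/87) = (-25/3 + 144/233)*(-1140/1019) + 7/29 = -5393/699*(-1140/1019) + 7/29 = 2049340/237427 + 7/29 = 61092849/6885383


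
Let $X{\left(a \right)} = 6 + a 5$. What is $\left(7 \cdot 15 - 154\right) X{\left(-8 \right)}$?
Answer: $1666$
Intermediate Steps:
$X{\left(a \right)} = 6 + 5 a$
$\left(7 \cdot 15 - 154\right) X{\left(-8 \right)} = \left(7 \cdot 15 - 154\right) \left(6 + 5 \left(-8\right)\right) = \left(105 - 154\right) \left(6 - 40\right) = \left(-49\right) \left(-34\right) = 1666$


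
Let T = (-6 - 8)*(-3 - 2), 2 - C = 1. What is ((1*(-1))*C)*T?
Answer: -70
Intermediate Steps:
C = 1 (C = 2 - 1*1 = 2 - 1 = 1)
T = 70 (T = -14*(-5) = 70)
((1*(-1))*C)*T = ((1*(-1))*1)*70 = -1*1*70 = -1*70 = -70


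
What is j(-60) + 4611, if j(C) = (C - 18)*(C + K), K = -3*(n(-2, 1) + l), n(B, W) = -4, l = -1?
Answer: 8121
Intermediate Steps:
K = 15 (K = -3*(-4 - 1) = -3*(-5) = 15)
j(C) = (-18 + C)*(15 + C) (j(C) = (C - 18)*(C + 15) = (-18 + C)*(15 + C))
j(-60) + 4611 = (-270 + (-60)² - 3*(-60)) + 4611 = (-270 + 3600 + 180) + 4611 = 3510 + 4611 = 8121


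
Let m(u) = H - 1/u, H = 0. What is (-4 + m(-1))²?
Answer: 9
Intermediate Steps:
m(u) = -1/u (m(u) = 0 - 1/u = -1/u)
(-4 + m(-1))² = (-4 - 1/(-1))² = (-4 - 1*(-1))² = (-4 + 1)² = (-3)² = 9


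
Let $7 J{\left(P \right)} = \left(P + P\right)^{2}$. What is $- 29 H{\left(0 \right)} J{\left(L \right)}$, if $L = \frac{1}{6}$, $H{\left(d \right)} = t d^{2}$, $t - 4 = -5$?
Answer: $0$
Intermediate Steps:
$t = -1$ ($t = 4 - 5 = -1$)
$H{\left(d \right)} = - d^{2}$
$L = \frac{1}{6} \approx 0.16667$
$J{\left(P \right)} = \frac{4 P^{2}}{7}$ ($J{\left(P \right)} = \frac{\left(P + P\right)^{2}}{7} = \frac{\left(2 P\right)^{2}}{7} = \frac{4 P^{2}}{7}$)
$- 29 H{\left(0 \right)} J{\left(L \right)} = - 29 \left(- 0^{2}\right) \frac{4}{7 \cdot 36} = - 29 \left(\left(-1\right) 0\right) \frac{4}{7} \cdot \frac{1}{36} = \left(-29\right) 0 \cdot \frac{1}{63} = 0 \cdot \frac{1}{63} = 0$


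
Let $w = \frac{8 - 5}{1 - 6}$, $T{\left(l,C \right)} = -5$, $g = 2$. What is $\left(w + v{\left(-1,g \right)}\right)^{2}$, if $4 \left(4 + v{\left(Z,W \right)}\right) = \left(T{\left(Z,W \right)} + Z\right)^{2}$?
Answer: $\frac{484}{25} \approx 19.36$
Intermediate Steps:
$v{\left(Z,W \right)} = -4 + \frac{\left(-5 + Z\right)^{2}}{4}$
$w = - \frac{3}{5}$ ($w = \frac{3}{-5} = 3 \left(- \frac{1}{5}\right) = - \frac{3}{5} \approx -0.6$)
$\left(w + v{\left(-1,g \right)}\right)^{2} = \left(- \frac{3}{5} - \left(4 - \frac{\left(-5 - 1\right)^{2}}{4}\right)\right)^{2} = \left(- \frac{3}{5} - \left(4 - \frac{\left(-6\right)^{2}}{4}\right)\right)^{2} = \left(- \frac{3}{5} + \left(-4 + \frac{1}{4} \cdot 36\right)\right)^{2} = \left(- \frac{3}{5} + \left(-4 + 9\right)\right)^{2} = \left(- \frac{3}{5} + 5\right)^{2} = \left(\frac{22}{5}\right)^{2} = \frac{484}{25}$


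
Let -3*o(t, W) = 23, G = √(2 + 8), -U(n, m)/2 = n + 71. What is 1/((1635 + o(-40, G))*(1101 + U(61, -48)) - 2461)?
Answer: 1/1359617 ≈ 7.3550e-7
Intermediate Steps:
U(n, m) = -142 - 2*n (U(n, m) = -2*(n + 71) = -2*(71 + n) = -142 - 2*n)
G = √10 ≈ 3.1623
o(t, W) = -23/3 (o(t, W) = -⅓*23 = -23/3)
1/((1635 + o(-40, G))*(1101 + U(61, -48)) - 2461) = 1/((1635 - 23/3)*(1101 + (-142 - 2*61)) - 2461) = 1/(4882*(1101 + (-142 - 122))/3 - 2461) = 1/(4882*(1101 - 264)/3 - 2461) = 1/((4882/3)*837 - 2461) = 1/(1362078 - 2461) = 1/1359617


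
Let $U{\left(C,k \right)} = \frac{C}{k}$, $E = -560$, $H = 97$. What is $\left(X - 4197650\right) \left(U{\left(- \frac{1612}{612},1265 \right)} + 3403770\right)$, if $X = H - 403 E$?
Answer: $- \frac{2616601076990724631}{193545} \approx -1.3519 \cdot 10^{13}$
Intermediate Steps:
$X = 225777$ ($X = 97 - -225680 = 97 + 225680 = 225777$)
$\left(X - 4197650\right) \left(U{\left(- \frac{1612}{612},1265 \right)} + 3403770\right) = \left(225777 - 4197650\right) \left(\frac{\left(-1612\right) \frac{1}{612}}{1265} + 3403770\right) = - 3971873 \left(\left(-1612\right) \frac{1}{612} \cdot \frac{1}{1265} + 3403770\right) = - 3971873 \left(\left(- \frac{403}{153}\right) \frac{1}{1265} + 3403770\right) = - 3971873 \left(- \frac{403}{193545} + 3403770\right) = \left(-3971873\right) \frac{658782664247}{193545} = - \frac{2616601076990724631}{193545}$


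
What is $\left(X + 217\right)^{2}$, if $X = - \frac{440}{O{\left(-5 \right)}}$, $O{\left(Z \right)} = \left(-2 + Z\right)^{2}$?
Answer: $\frac{103897249}{2401} \approx 43273.0$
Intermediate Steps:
$X = - \frac{440}{49}$ ($X = - \frac{440}{\left(-2 - 5\right)^{2}} = - \frac{440}{\left(-7\right)^{2}} = - \frac{440}{49} \approx -8.9796$)
$\left(X + 217\right)^{2} = \left(- \frac{440}{49} + 217\right)^{2} = \left(\frac{10193}{49}\right)^{2} = \frac{103897249}{2401}$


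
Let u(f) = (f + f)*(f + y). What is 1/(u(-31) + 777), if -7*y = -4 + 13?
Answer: 7/19451 ≈ 0.00035988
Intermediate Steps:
y = -9/7 (y = -(-4 + 13)/7 = -1/7*9 = -9/7 ≈ -1.2857)
u(f) = 2*f*(-9/7 + f) (u(f) = (f + f)*(f - 9/7) = (2*f)*(-9/7 + f) = 2*f*(-9/7 + f))
1/(u(-31) + 777) = 1/((2/7)*(-31)*(-9 + 7*(-31)) + 777) = 1/((2/7)*(-31)*(-9 - 217) + 777) = 1/((2/7)*(-31)*(-226) + 777) = 1/(14012/7 + 777) = 1/(19451/7) = 7/19451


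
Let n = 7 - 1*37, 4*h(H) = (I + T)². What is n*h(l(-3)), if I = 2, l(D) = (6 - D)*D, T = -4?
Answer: -30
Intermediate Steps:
l(D) = D*(6 - D)
h(H) = 1 (h(H) = (2 - 4)²/4 = (¼)*(-2)² = (¼)*4 = 1)
n = -30 (n = 7 - 37 = -30)
n*h(l(-3)) = -30*1 = -30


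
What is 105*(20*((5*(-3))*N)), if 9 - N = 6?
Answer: -94500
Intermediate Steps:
N = 3 (N = 9 - 1*6 = 9 - 6 = 3)
105*(20*((5*(-3))*N)) = 105*(20*((5*(-3))*3)) = 105*(20*(-15*3)) = 105*(20*(-45)) = 105*(-900) = -94500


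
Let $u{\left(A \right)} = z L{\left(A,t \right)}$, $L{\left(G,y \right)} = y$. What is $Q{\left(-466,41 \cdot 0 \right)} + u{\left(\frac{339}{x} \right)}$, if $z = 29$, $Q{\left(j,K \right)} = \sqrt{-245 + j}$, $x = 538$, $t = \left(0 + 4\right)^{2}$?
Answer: $464 + 3 i \sqrt{79} \approx 464.0 + 26.665 i$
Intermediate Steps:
$t = 16$ ($t = 4^{2} = 16$)
$u{\left(A \right)} = 464$ ($u{\left(A \right)} = 29 \cdot 16 = 464$)
$Q{\left(-466,41 \cdot 0 \right)} + u{\left(\frac{339}{x} \right)} = \sqrt{-245 - 466} + 464 = \sqrt{-711} + 464 = 3 i \sqrt{79} + 464 = 464 + 3 i \sqrt{79}$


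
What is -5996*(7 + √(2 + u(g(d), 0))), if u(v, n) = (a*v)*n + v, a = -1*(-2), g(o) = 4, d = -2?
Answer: -41972 - 5996*√6 ≈ -56659.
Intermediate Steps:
a = 2
u(v, n) = v + 2*n*v (u(v, n) = (2*v)*n + v = 2*n*v + v = v + 2*n*v)
-5996*(7 + √(2 + u(g(d), 0))) = -5996*(7 + √(2 + 4*(1 + 2*0))) = -5996*(7 + √(2 + 4*(1 + 0))) = -5996*(7 + √(2 + 4*1)) = -5996*(7 + √(2 + 4)) = -5996*(7 + √6) = -41972 - 5996*√6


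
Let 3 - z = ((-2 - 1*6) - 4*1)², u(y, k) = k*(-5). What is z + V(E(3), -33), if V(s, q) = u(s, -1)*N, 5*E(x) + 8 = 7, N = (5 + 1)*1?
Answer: -111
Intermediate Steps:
u(y, k) = -5*k
N = 6 (N = 6*1 = 6)
E(x) = -⅕ (E(x) = -8/5 + (⅕)*7 = -8/5 + 7/5 = -⅕)
V(s, q) = 30 (V(s, q) = -5*(-1)*6 = 5*6 = 30)
z = -141 (z = 3 - ((-2 - 1*6) - 4*1)² = 3 - ((-2 - 6) - 4)² = 3 - (-8 - 4)² = 3 - 1*(-12)² = 3 - 1*144 = 3 - 144 = -141)
z + V(E(3), -33) = -141 + 30 = -111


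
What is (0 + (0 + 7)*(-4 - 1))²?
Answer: 1225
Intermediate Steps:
(0 + (0 + 7)*(-4 - 1))² = (0 + 7*(-5))² = (0 - 35)² = (-35)² = 1225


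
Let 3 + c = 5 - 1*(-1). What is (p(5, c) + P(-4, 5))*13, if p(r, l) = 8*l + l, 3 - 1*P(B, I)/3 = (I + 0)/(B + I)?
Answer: 273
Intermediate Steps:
c = 3 (c = -3 + (5 - 1*(-1)) = -3 + (5 + 1) = -3 + 6 = 3)
P(B, I) = 9 - 3*I/(B + I) (P(B, I) = 9 - 3*(I + 0)/(B + I) = 9 - 3*I/(B + I))
p(r, l) = 9*l
(p(5, c) + P(-4, 5))*13 = (9*3 + 3*(2*5 + 3*(-4))/(-4 + 5))*13 = (27 + 3*(10 - 12)/1)*13 = (27 + 3*1*(-2))*13 = (27 - 6)*13 = 21*13 = 273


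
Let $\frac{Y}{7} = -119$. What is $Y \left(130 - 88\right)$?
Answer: $-34986$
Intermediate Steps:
$Y = -833$ ($Y = 7 \left(-119\right) = -833$)
$Y \left(130 - 88\right) = - 833 \left(130 - 88\right) = \left(-833\right) 42 = -34986$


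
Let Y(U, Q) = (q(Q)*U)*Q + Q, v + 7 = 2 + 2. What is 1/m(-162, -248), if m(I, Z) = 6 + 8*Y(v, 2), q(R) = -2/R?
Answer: 1/70 ≈ 0.014286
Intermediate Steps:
v = -3 (v = -7 + (2 + 2) = -7 + 4 = -3)
Y(U, Q) = Q - 2*U (Y(U, Q) = ((-2/Q)*U)*Q + Q = (-2*U/Q)*Q + Q = -2*U + Q = Q - 2*U)
m(I, Z) = 70 (m(I, Z) = 6 + 8*(2 - 2*(-3)) = 6 + 8*(2 + 6) = 6 + 8*8 = 6 + 64 = 70)
1/m(-162, -248) = 1/70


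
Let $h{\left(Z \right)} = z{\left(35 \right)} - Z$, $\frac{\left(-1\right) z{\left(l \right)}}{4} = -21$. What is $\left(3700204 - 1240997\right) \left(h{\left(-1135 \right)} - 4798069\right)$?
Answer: $-11796447097950$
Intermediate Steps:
$z{\left(l \right)} = 84$ ($z{\left(l \right)} = \left(-4\right) \left(-21\right) = 84$)
$h{\left(Z \right)} = 84 - Z$
$\left(3700204 - 1240997\right) \left(h{\left(-1135 \right)} - 4798069\right) = \left(3700204 - 1240997\right) \left(\left(84 - -1135\right) - 4798069\right) = 2459207 \left(\left(84 + 1135\right) - 4798069\right) = 2459207 \left(1219 - 4798069\right) = 2459207 \left(-4796850\right) = -11796447097950$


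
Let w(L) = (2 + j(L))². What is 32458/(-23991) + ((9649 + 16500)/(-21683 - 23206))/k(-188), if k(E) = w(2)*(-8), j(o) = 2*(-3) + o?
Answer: -15332296175/11487274656 ≈ -1.3347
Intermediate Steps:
j(o) = -6 + o
w(L) = (-4 + L)² (w(L) = (2 + (-6 + L))² = (-4 + L)²)
k(E) = -32 (k(E) = (-4 + 2)²*(-8) = (-2)²*(-8) = 4*(-8) = -32)
32458/(-23991) + ((9649 + 16500)/(-21683 - 23206))/k(-188) = 32458/(-23991) + ((9649 + 16500)/(-21683 - 23206))/(-32) = 32458*(-1/23991) + (26149/(-44889))*(-1/32) = -32458/23991 + (26149*(-1/44889))*(-1/32) = -32458/23991 - 26149/44889*(-1/32) = -32458/23991 + 26149/1436448 = -15332296175/11487274656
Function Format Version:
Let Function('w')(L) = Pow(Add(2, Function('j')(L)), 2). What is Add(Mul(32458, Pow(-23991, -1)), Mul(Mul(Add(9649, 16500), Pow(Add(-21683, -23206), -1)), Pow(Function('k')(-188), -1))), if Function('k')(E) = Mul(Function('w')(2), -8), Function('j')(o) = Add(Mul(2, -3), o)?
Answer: Rational(-15332296175, 11487274656) ≈ -1.3347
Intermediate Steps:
Function('j')(o) = Add(-6, o)
Function('w')(L) = Pow(Add(-4, L), 2) (Function('w')(L) = Pow(Add(2, Add(-6, L)), 2) = Pow(Add(-4, L), 2))
Function('k')(E) = -32 (Function('k')(E) = Mul(Pow(Add(-4, 2), 2), -8) = Mul(Pow(-2, 2), -8) = Mul(4, -8) = -32)
Add(Mul(32458, Pow(-23991, -1)), Mul(Mul(Add(9649, 16500), Pow(Add(-21683, -23206), -1)), Pow(Function('k')(-188), -1))) = Add(Mul(32458, Pow(-23991, -1)), Mul(Mul(Add(9649, 16500), Pow(Add(-21683, -23206), -1)), Pow(-32, -1))) = Add(Mul(32458, Rational(-1, 23991)), Mul(Mul(26149, Pow(-44889, -1)), Rational(-1, 32))) = Add(Rational(-32458, 23991), Mul(Mul(26149, Rational(-1, 44889)), Rational(-1, 32))) = Add(Rational(-32458, 23991), Mul(Rational(-26149, 44889), Rational(-1, 32))) = Add(Rational(-32458, 23991), Rational(26149, 1436448)) = Rational(-15332296175, 11487274656)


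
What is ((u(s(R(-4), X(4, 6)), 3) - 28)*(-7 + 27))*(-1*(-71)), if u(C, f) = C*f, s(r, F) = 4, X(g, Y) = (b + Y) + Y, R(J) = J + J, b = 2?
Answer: -22720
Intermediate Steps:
R(J) = 2*J
X(g, Y) = 2 + 2*Y (X(g, Y) = (2 + Y) + Y = 2 + 2*Y)
((u(s(R(-4), X(4, 6)), 3) - 28)*(-7 + 27))*(-1*(-71)) = ((4*3 - 28)*(-7 + 27))*(-1*(-71)) = ((12 - 28)*20)*71 = -16*20*71 = -320*71 = -22720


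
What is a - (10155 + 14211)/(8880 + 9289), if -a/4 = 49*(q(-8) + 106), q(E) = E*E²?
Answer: 1445791978/18169 ≈ 79575.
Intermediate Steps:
q(E) = E³
a = 79576 (a = -196*((-8)³ + 106) = -196*(-512 + 106) = -196*(-406) = -4*(-19894) = 79576)
a - (10155 + 14211)/(8880 + 9289) = 79576 - (10155 + 14211)/(8880 + 9289) = 79576 - 24366/18169 = 1445791978/18169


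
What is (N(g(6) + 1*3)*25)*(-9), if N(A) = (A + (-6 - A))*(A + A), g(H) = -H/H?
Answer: 5400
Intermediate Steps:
g(H) = -1 (g(H) = -1*1 = -1)
N(A) = -12*A
(N(g(6) + 1*3)*25)*(-9) = (-12*(-1 + 1*3)*25)*(-9) = (-12*(-1 + 3)*25)*(-9) = (-12*2*25)*(-9) = -24*25*(-9) = -600*(-9) = 5400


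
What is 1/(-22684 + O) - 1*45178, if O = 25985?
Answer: -149132577/3301 ≈ -45178.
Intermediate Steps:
1/(-22684 + O) - 1*45178 = 1/(-22684 + 25985) - 1*45178 = 1/3301 - 45178 = -149132577/3301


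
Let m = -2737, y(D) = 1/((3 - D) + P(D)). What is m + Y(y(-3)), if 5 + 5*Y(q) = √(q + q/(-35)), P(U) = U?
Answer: -2738 + √3570/525 ≈ -2737.9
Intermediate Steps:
y(D) = ⅓ (y(D) = 1/((3 - D) + D) = 1/3 = ⅓)
Y(q) = -1 + √1190*√q/175 (Y(q) = -1 + √(q + q/(-35))/5 = -1 + √(q + q*(-1/35))/5 = -1 + √(q - q/35)/5 = -1 + √(34*q/35)/5 = -1 + (√1190*√q/35)/5 = -1 + √1190*√q/175)
m + Y(y(-3)) = -2737 + (-1 + √1190*√(⅓)/175) = -2737 + (-1 + √1190*(√3/3)/175) = -2737 + (-1 + √3570/525) = -2738 + √3570/525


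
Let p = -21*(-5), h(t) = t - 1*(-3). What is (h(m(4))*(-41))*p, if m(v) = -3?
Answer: 0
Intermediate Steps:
h(t) = 3 + t (h(t) = t + 3 = 3 + t)
p = 105
(h(m(4))*(-41))*p = ((3 - 3)*(-41))*105 = (0*(-41))*105 = 0*105 = 0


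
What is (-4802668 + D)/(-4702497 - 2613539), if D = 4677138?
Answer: 62765/3658018 ≈ 0.017158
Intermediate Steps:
(-4802668 + D)/(-4702497 - 2613539) = (-4802668 + 4677138)/(-4702497 - 2613539) = -125530/(-7316036) = -125530*(-1/7316036) = 62765/3658018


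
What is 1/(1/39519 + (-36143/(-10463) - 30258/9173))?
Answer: 3792918975381/590916290014 ≈ 6.4187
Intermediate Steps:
1/(1/39519 + (-36143/(-10463) - 30258/9173)) = 1/(1/39519 + (-36143*(-1/10463) - 30258*1/9173)) = 1/(1/39519 + (36143/10463 - 30258/9173)) = 1/(1/39519 + 14950285/95977099) = 1/(590916290014/3792918975381) = 3792918975381/590916290014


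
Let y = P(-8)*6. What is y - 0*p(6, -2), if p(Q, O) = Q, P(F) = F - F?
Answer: 0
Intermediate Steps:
P(F) = 0
y = 0 (y = 0*6 = 0)
y - 0*p(6, -2) = 0 - 0*6 = 0 - 1*0 = 0 + 0 = 0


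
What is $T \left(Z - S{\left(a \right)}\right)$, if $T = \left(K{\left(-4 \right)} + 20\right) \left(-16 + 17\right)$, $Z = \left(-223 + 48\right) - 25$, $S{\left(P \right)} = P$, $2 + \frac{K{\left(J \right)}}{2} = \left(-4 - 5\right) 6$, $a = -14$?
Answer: $17112$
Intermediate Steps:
$K{\left(J \right)} = -112$ ($K{\left(J \right)} = -4 + 2 \left(-4 - 5\right) 6 = -4 + 2 \left(\left(-9\right) 6\right) = -4 + 2 \left(-54\right) = -4 - 108 = -112$)
$Z = -200$ ($Z = -175 - 25 = -200$)
$T = -92$ ($T = \left(-112 + 20\right) \left(-16 + 17\right) = \left(-92\right) 1 = -92$)
$T \left(Z - S{\left(a \right)}\right) = - 92 \left(-200 - -14\right) = - 92 \left(-200 + 14\right) = \left(-92\right) \left(-186\right) = 17112$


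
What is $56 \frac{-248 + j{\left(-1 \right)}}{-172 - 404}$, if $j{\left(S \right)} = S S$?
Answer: $\frac{1729}{72} \approx 24.014$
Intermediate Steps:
$j{\left(S \right)} = S^{2}$
$56 \frac{-248 + j{\left(-1 \right)}}{-172 - 404} = 56 \frac{-248 + \left(-1\right)^{2}}{-172 - 404} = 56 \frac{-248 + 1}{-576} = 56 \left(\left(-247\right) \left(- \frac{1}{576}\right)\right) = 56 \cdot \frac{247}{576} = \frac{1729}{72}$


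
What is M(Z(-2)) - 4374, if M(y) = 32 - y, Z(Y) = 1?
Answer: -4343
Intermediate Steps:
M(Z(-2)) - 4374 = (32 - 1*1) - 4374 = (32 - 1) - 4374 = 31 - 4374 = -4343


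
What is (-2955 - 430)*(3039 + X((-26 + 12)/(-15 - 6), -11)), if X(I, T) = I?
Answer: -30867815/3 ≈ -1.0289e+7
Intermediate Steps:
(-2955 - 430)*(3039 + X((-26 + 12)/(-15 - 6), -11)) = (-2955 - 430)*(3039 + (-26 + 12)/(-15 - 6)) = -3385*(3039 - 14/(-21)) = -3385*(3039 - 14*(-1/21)) = -3385*(3039 + ⅔) = -3385*9119/3 = -30867815/3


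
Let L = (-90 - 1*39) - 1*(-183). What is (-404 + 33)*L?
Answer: -20034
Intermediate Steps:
L = 54 (L = (-90 - 39) + 183 = -129 + 183 = 54)
(-404 + 33)*L = (-404 + 33)*54 = -371*54 = -20034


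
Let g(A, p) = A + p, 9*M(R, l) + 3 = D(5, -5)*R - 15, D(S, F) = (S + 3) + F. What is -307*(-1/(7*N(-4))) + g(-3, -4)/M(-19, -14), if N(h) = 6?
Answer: 8557/1050 ≈ 8.1495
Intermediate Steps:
D(S, F) = 3 + F + S (D(S, F) = (3 + S) + F = 3 + F + S)
M(R, l) = -2 + R/3 (M(R, l) = -1/3 + ((3 - 5 + 5)*R - 15)/9 = -1/3 + (3*R - 15)/9 = -1/3 + (-15 + 3*R)/9 = -1/3 + (-5/3 + R/3) = -2 + R/3)
-307*(-1/(7*N(-4))) + g(-3, -4)/M(-19, -14) = -307/(6*(-7)) + (-3 - 4)/(-2 + (1/3)*(-19)) = -307/(-42) - 7/(-2 - 19/3) = -307*(-1/42) - 7/(-25/3) = 307/42 - 7*(-3/25) = 307/42 + 21/25 = 8557/1050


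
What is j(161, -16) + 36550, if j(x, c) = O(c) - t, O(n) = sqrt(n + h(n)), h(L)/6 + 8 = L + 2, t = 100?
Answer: 36450 + 2*I*sqrt(37) ≈ 36450.0 + 12.166*I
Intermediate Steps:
h(L) = -36 + 6*L (h(L) = -48 + 6*(L + 2) = -48 + 6*(2 + L) = -48 + (12 + 6*L) = -36 + 6*L)
O(n) = sqrt(-36 + 7*n) (O(n) = sqrt(n + (-36 + 6*n)) = sqrt(-36 + 7*n))
j(x, c) = -100 + sqrt(-36 + 7*c) (j(x, c) = sqrt(-36 + 7*c) - 1*100 = sqrt(-36 + 7*c) - 100 = -100 + sqrt(-36 + 7*c))
j(161, -16) + 36550 = (-100 + sqrt(-36 + 7*(-16))) + 36550 = (-100 + sqrt(-36 - 112)) + 36550 = (-100 + sqrt(-148)) + 36550 = (-100 + 2*I*sqrt(37)) + 36550 = 36450 + 2*I*sqrt(37)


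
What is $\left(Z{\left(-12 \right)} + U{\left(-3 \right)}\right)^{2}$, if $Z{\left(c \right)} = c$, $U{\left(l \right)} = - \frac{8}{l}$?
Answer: $\frac{784}{9} \approx 87.111$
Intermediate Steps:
$\left(Z{\left(-12 \right)} + U{\left(-3 \right)}\right)^{2} = \left(-12 - \frac{8}{-3}\right)^{2} = \left(-12 - - \frac{8}{3}\right)^{2} = \left(-12 + \frac{8}{3}\right)^{2} = \left(- \frac{28}{3}\right)^{2} = \frac{784}{9}$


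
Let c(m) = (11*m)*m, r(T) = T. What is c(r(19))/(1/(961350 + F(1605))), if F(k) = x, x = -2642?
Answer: 3807029468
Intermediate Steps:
c(m) = 11*m²
F(k) = -2642
c(r(19))/(1/(961350 + F(1605))) = (11*19²)/(1/(961350 - 2642)) = (11*361)/(1/958708) = 3971/(1/958708) = 3971*958708 = 3807029468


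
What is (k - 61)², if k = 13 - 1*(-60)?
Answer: 144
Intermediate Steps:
k = 73 (k = 13 + 60 = 73)
(k - 61)² = (73 - 61)² = 12² = 144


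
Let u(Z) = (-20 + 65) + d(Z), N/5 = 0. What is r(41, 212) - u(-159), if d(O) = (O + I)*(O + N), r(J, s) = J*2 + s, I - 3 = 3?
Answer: -24078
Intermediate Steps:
I = 6 (I = 3 + 3 = 6)
N = 0 (N = 5*0 = 0)
r(J, s) = s + 2*J (r(J, s) = 2*J + s = s + 2*J)
d(O) = O*(6 + O) (d(O) = (O + 6)*(O + 0) = (6 + O)*O = O*(6 + O))
u(Z) = 45 + Z*(6 + Z) (u(Z) = (-20 + 65) + Z*(6 + Z) = 45 + Z*(6 + Z))
r(41, 212) - u(-159) = (212 + 2*41) - (45 + (-159)² + 6*(-159)) = (212 + 82) - (45 + 25281 - 954) = 294 - 1*24372 = 294 - 24372 = -24078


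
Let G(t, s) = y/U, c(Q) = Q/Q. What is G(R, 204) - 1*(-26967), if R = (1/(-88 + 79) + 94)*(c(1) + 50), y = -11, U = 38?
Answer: 1024735/38 ≈ 26967.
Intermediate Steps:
c(Q) = 1
R = 14365/3 (R = (1/(-88 + 79) + 94)*(1 + 50) = (1/(-9) + 94)*51 = (-⅑ + 94)*51 = (845/9)*51 = 14365/3 ≈ 4788.3)
G(t, s) = -11/38
G(R, 204) - 1*(-26967) = -11/38 - 1*(-26967) = -11/38 + 26967 = 1024735/38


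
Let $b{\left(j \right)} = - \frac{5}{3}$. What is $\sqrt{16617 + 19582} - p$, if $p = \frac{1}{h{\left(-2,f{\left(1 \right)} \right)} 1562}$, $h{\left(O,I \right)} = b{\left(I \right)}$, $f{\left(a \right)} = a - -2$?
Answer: $\frac{3}{7810} + \sqrt{36199} \approx 190.26$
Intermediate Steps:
$b{\left(j \right)} = - \frac{5}{3}$ ($b{\left(j \right)} = \left(-5\right) \frac{1}{3} = - \frac{5}{3}$)
$f{\left(a \right)} = 2 + a$ ($f{\left(a \right)} = a + 2 = 2 + a$)
$h{\left(O,I \right)} = - \frac{5}{3}$
$p = - \frac{3}{7810}$ ($p = \frac{1}{\left(- \frac{5}{3}\right) 1562} = \frac{1}{- \frac{7810}{3}} = - \frac{3}{7810} \approx -0.00038412$)
$\sqrt{16617 + 19582} - p = \sqrt{16617 + 19582} - - \frac{3}{7810} = \sqrt{36199} + \frac{3}{7810} = \frac{3}{7810} + \sqrt{36199}$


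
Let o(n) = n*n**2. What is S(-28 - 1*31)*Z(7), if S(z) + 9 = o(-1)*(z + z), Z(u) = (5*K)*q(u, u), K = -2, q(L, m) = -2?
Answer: 2180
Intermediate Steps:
o(n) = n**3
Z(u) = 20 (Z(u) = (5*(-2))*(-2) = -10*(-2) = 20)
S(z) = -9 - 2*z (S(z) = -9 + (-1)**3*(z + z) = -9 - 2*z)
S(-28 - 1*31)*Z(7) = (-9 - 2*(-28 - 1*31))*20 = (-9 - 2*(-28 - 31))*20 = (-9 - 2*(-59))*20 = (-9 + 118)*20 = 109*20 = 2180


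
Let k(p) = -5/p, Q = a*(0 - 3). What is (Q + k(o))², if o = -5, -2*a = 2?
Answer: 16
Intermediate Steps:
a = -1 (a = -½*2 = -1)
Q = 3 (Q = -(0 - 3) = -1*(-3) = 3)
(Q + k(o))² = (3 - 5/(-5))² = (3 - 5*(-⅕))² = (3 + 1)² = 4² = 16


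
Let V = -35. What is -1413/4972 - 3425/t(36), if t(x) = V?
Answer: 3395929/34804 ≈ 97.573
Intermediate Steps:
t(x) = -35
-1413/4972 - 3425/t(36) = -1413/4972 - 3425/(-35) = -1413*1/4972 - 3425*(-1/35) = -1413/4972 + 685/7 = 3395929/34804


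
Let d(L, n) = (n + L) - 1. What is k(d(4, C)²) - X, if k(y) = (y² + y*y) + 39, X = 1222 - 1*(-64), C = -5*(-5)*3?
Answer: 74028865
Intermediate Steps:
C = 75 (C = 25*3 = 75)
d(L, n) = -1 + L + n (d(L, n) = (L + n) - 1 = -1 + L + n)
X = 1286 (X = 1222 + 64 = 1286)
k(y) = 39 + 2*y² (k(y) = (y² + y²) + 39 = 2*y² + 39 = 39 + 2*y²)
k(d(4, C)²) - X = (39 + 2*((-1 + 4 + 75)²)²) - 1*1286 = (39 + 2*(78²)²) - 1286 = (39 + 2*6084²) - 1286 = (39 + 2*37015056) - 1286 = (39 + 74030112) - 1286 = 74030151 - 1286 = 74028865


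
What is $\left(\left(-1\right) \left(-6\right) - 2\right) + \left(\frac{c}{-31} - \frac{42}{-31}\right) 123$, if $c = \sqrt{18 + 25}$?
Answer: $\frac{5290}{31} - \frac{123 \sqrt{43}}{31} \approx 144.63$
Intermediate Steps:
$c = \sqrt{43} \approx 6.5574$
$\left(\left(-1\right) \left(-6\right) - 2\right) + \left(\frac{c}{-31} - \frac{42}{-31}\right) 123 = \left(\left(-1\right) \left(-6\right) - 2\right) + \left(\frac{\sqrt{43}}{-31} - \frac{42}{-31}\right) 123 = \left(6 - 2\right) + \left(\sqrt{43} \left(- \frac{1}{31}\right) - - \frac{42}{31}\right) 123 = 4 + \left(- \frac{\sqrt{43}}{31} + \frac{42}{31}\right) 123 = 4 + \left(\frac{42}{31} - \frac{\sqrt{43}}{31}\right) 123 = 4 + \left(\frac{5166}{31} - \frac{123 \sqrt{43}}{31}\right) = \frac{5290}{31} - \frac{123 \sqrt{43}}{31}$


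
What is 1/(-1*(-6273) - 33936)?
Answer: -1/27663 ≈ -3.6149e-5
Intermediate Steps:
1/(-1*(-6273) - 33936) = 1/(6273 - 33936) = 1/(-27663) = -1/27663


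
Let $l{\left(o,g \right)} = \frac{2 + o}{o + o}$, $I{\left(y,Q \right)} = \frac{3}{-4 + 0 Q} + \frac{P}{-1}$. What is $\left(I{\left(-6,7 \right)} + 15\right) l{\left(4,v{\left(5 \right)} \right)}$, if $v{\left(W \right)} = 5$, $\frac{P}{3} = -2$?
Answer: $\frac{243}{16} \approx 15.188$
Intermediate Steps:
$P = -6$ ($P = 3 \left(-2\right) = -6$)
$I{\left(y,Q \right)} = \frac{21}{4}$ ($I{\left(y,Q \right)} = \frac{3}{-4 + 0 Q} - \frac{6}{-1} = \frac{3}{-4 + 0} - -6 = \frac{3}{-4} + 6 = 3 \left(- \frac{1}{4}\right) + 6 = - \frac{3}{4} + 6 = \frac{21}{4}$)
$l{\left(o,g \right)} = \frac{2 + o}{2 o}$
$\left(I{\left(-6,7 \right)} + 15\right) l{\left(4,v{\left(5 \right)} \right)} = \left(\frac{21}{4} + 15\right) \frac{2 + 4}{2 \cdot 4} = \frac{81 \cdot \frac{1}{2} \cdot \frac{1}{4} \cdot 6}{4} = \frac{81}{4} \cdot \frac{3}{4} = \frac{243}{16}$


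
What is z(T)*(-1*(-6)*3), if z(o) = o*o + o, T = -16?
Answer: 4320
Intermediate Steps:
z(o) = o + o² (z(o) = o² + o = o + o²)
z(T)*(-1*(-6)*3) = (-16*(1 - 16))*(-1*(-6)*3) = (-16*(-15))*(6*3) = 240*18 = 4320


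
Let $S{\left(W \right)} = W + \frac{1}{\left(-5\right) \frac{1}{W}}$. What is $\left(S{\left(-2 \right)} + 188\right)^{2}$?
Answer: $\frac{868624}{25} \approx 34745.0$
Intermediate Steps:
$S{\left(W \right)} = \frac{4 W}{5}$ ($S{\left(W \right)} = W - \frac{W}{5} = \frac{4 W}{5}$)
$\left(S{\left(-2 \right)} + 188\right)^{2} = \left(\frac{4}{5} \left(-2\right) + 188\right)^{2} = \left(- \frac{8}{5} + 188\right)^{2} = \left(\frac{932}{5}\right)^{2} = \frac{868624}{25}$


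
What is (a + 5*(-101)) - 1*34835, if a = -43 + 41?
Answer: -35342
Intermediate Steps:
a = -2
(a + 5*(-101)) - 1*34835 = (-2 + 5*(-101)) - 1*34835 = (-2 - 505) - 34835 = -507 - 34835 = -35342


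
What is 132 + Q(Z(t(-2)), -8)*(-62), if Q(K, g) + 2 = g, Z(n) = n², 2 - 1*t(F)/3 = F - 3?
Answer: 752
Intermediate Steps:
t(F) = 15 - 3*F (t(F) = 6 - 3*(F - 3) = 6 - 3*(-3 + F) = 6 + (9 - 3*F) = 15 - 3*F)
Q(K, g) = -2 + g
132 + Q(Z(t(-2)), -8)*(-62) = 132 + (-2 - 8)*(-62) = 132 - 10*(-62) = 132 + 620 = 752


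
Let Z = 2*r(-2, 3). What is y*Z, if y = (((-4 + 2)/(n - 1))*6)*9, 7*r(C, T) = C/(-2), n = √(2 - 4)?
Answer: 72/7 + 72*I*√2/7 ≈ 10.286 + 14.546*I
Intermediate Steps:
n = I*√2 (n = √(-2) = I*√2 ≈ 1.4142*I)
r(C, T) = -C/14 (r(C, T) = (C/(-2))/7 = (C*(-½))/7 = (-C/2)/7 = -C/14)
Z = 2/7 (Z = 2*(-1/14*(-2)) = 2*(⅐) = 2/7 ≈ 0.28571)
y = -108/(-1 + I*√2) (y = (((-4 + 2)/(I*√2 - 1))*6)*9 = (-2/(-1 + I*√2)*6)*9 = -12/(-1 + I*√2)*9 = -108/(-1 + I*√2) ≈ 36.0 + 50.912*I)
y*Z = (36 + 36*I*√2)*(2/7) = 72/7 + 72*I*√2/7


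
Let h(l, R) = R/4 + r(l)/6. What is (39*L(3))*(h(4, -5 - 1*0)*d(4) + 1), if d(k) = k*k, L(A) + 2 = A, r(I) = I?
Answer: -325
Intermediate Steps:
L(A) = -2 + A
d(k) = k²
h(l, R) = R/4 + l/6
(39*L(3))*(h(4, -5 - 1*0)*d(4) + 1) = (39*(-2 + 3))*(((-5 - 1*0)/4 + (⅙)*4)*4² + 1) = (39*1)*(((-5 + 0)/4 + ⅔)*16 + 1) = 39*(((¼)*(-5) + ⅔)*16 + 1) = 39*((-5/4 + ⅔)*16 + 1) = 39*(-7/12*16 + 1) = 39*(-28/3 + 1) = 39*(-25/3) = -325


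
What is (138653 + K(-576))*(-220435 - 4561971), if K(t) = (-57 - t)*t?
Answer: 766576640146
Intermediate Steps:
K(t) = t*(-57 - t)
(138653 + K(-576))*(-220435 - 4561971) = (138653 - 1*(-576)*(57 - 576))*(-220435 - 4561971) = (138653 - 1*(-576)*(-519))*(-4782406) = (138653 - 298944)*(-4782406) = -160291*(-4782406) = 766576640146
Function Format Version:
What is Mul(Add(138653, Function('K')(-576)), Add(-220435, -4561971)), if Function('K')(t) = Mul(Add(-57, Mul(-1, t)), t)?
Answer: 766576640146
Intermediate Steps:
Function('K')(t) = Mul(t, Add(-57, Mul(-1, t)))
Mul(Add(138653, Function('K')(-576)), Add(-220435, -4561971)) = Mul(Add(138653, Mul(-1, -576, Add(57, -576))), Add(-220435, -4561971)) = Mul(Add(138653, Mul(-1, -576, -519)), -4782406) = Mul(Add(138653, -298944), -4782406) = Mul(-160291, -4782406) = 766576640146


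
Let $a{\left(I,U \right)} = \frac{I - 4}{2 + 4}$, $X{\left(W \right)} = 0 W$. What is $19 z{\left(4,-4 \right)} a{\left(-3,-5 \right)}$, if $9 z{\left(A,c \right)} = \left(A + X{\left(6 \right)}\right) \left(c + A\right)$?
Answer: $0$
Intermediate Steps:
$X{\left(W \right)} = 0$
$a{\left(I,U \right)} = - \frac{2}{3} + \frac{I}{6}$ ($a{\left(I,U \right)} = \frac{-4 + I}{6} = \left(-4 + I\right) \frac{1}{6} = - \frac{2}{3} + \frac{I}{6}$)
$z{\left(A,c \right)} = \frac{A \left(A + c\right)}{9}$ ($z{\left(A,c \right)} = \frac{\left(A + 0\right) \left(c + A\right)}{9} = \frac{A \left(A + c\right)}{9}$)
$19 z{\left(4,-4 \right)} a{\left(-3,-5 \right)} = 19 \cdot \frac{1}{9} \cdot 4 \left(4 - 4\right) \left(- \frac{2}{3} + \frac{1}{6} \left(-3\right)\right) = 19 \cdot \frac{1}{9} \cdot 4 \cdot 0 \left(- \frac{2}{3} - \frac{1}{2}\right) = 19 \cdot 0 \left(- \frac{7}{6}\right) = 0 \left(- \frac{7}{6}\right) = 0$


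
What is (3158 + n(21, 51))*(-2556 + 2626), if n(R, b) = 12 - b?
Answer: 218330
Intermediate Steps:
(3158 + n(21, 51))*(-2556 + 2626) = (3158 + (12 - 1*51))*(-2556 + 2626) = (3158 + (12 - 51))*70 = (3158 - 39)*70 = 3119*70 = 218330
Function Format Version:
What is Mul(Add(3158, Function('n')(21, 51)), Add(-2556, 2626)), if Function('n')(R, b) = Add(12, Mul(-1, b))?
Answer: 218330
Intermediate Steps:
Mul(Add(3158, Function('n')(21, 51)), Add(-2556, 2626)) = Mul(Add(3158, Add(12, Mul(-1, 51))), Add(-2556, 2626)) = Mul(Add(3158, Add(12, -51)), 70) = Mul(Add(3158, -39), 70) = Mul(3119, 70) = 218330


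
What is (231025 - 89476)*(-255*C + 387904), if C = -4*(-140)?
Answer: 34694226096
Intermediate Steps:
C = 560
(231025 - 89476)*(-255*C + 387904) = (231025 - 89476)*(-255*560 + 387904) = 141549*(-142800 + 387904) = 141549*245104 = 34694226096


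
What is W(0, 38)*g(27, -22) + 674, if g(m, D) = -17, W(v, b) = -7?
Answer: 793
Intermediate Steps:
W(0, 38)*g(27, -22) + 674 = -7*(-17) + 674 = 119 + 674 = 793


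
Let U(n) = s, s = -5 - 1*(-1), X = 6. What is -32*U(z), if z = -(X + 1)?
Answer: 128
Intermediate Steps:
z = -7 (z = -(6 + 1) = -1*7 = -7)
s = -4 (s = -5 + 1 = -4)
U(n) = -4
-32*U(z) = -32*(-4) = 128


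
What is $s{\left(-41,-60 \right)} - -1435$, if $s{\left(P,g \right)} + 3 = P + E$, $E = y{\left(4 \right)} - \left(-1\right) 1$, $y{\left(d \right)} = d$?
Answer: $1396$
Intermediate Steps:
$E = 5$ ($E = 4 - \left(-1\right) 1 = 4 - -1 = 4 + 1 = 5$)
$s{\left(P,g \right)} = 2 + P$ ($s{\left(P,g \right)} = -3 + \left(P + 5\right) = -3 + \left(5 + P\right) = 2 + P$)
$s{\left(-41,-60 \right)} - -1435 = \left(2 - 41\right) - -1435 = -39 + 1435 = 1396$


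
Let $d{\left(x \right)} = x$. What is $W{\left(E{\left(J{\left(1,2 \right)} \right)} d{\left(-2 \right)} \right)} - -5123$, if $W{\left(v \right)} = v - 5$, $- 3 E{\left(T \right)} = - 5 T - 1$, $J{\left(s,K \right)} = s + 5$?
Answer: $\frac{15292}{3} \approx 5097.3$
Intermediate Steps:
$J{\left(s,K \right)} = 5 + s$
$E{\left(T \right)} = \frac{1}{3} + \frac{5 T}{3}$ ($E{\left(T \right)} = - \frac{- 5 T - 1}{3} = - \frac{-1 - 5 T}{3} = \frac{1}{3} + \frac{5 T}{3}$)
$W{\left(v \right)} = -5 + v$ ($W{\left(v \right)} = v - 5 = -5 + v$)
$W{\left(E{\left(J{\left(1,2 \right)} \right)} d{\left(-2 \right)} \right)} - -5123 = \left(-5 + \left(\frac{1}{3} + \frac{5 \left(5 + 1\right)}{3}\right) \left(-2\right)\right) - -5123 = \left(-5 + \left(\frac{1}{3} + \frac{5}{3} \cdot 6\right) \left(-2\right)\right) + 5123 = \left(-5 + \left(\frac{1}{3} + 10\right) \left(-2\right)\right) + 5123 = \left(-5 + \frac{31}{3} \left(-2\right)\right) + 5123 = \left(-5 - \frac{62}{3}\right) + 5123 = - \frac{77}{3} + 5123 = \frac{15292}{3}$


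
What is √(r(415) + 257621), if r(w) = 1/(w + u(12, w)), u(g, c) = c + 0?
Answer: √177475107730/830 ≈ 507.56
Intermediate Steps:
u(g, c) = c
r(w) = 1/(2*w) (r(w) = 1/(w + w) = 1/(2*w))
√(r(415) + 257621) = √((½)/415 + 257621) = √((½)*(1/415) + 257621) = √(1/830 + 257621) = √(213825431/830) = √177475107730/830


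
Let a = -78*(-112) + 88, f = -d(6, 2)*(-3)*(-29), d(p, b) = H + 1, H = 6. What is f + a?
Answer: 8215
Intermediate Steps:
d(p, b) = 7 (d(p, b) = 6 + 1 = 7)
f = -609 (f = -7*(-3)*(-29) = -(-21)*(-29) = -1*609 = -609)
a = 8824 (a = 8736 + 88 = 8824)
f + a = -609 + 8824 = 8215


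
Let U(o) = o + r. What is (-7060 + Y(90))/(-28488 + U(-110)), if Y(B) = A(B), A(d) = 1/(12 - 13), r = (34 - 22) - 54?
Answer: 7061/28640 ≈ 0.24654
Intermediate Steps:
r = -42 (r = 12 - 54 = -42)
A(d) = -1 (A(d) = 1/(-1) = -1)
Y(B) = -1
U(o) = -42 + o (U(o) = o - 42 = -42 + o)
(-7060 + Y(90))/(-28488 + U(-110)) = (-7060 - 1)/(-28488 + (-42 - 110)) = -7061/(-28488 - 152) = -7061/(-28640) = -7061*(-1/28640) = 7061/28640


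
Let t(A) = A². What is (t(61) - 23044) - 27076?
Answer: -46399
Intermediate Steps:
(t(61) - 23044) - 27076 = (61² - 23044) - 27076 = (3721 - 23044) - 27076 = -19323 - 27076 = -46399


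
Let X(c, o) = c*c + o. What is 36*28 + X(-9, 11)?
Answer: 1100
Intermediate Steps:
X(c, o) = o + c² (X(c, o) = c² + o = o + c²)
36*28 + X(-9, 11) = 36*28 + (11 + (-9)²) = 1008 + (11 + 81) = 1008 + 92 = 1100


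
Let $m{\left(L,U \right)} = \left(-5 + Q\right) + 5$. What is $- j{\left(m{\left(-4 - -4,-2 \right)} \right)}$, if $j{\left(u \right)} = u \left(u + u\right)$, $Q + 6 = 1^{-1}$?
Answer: $-50$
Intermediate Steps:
$Q = -5$ ($Q = -6 + 1^{-1} = -6 + 1 = -5$)
$m{\left(L,U \right)} = -5$ ($m{\left(L,U \right)} = \left(-5 - 5\right) + 5 = -10 + 5 = -5$)
$j{\left(u \right)} = 2 u^{2}$ ($j{\left(u \right)} = u 2 u = 2 u^{2}$)
$- j{\left(m{\left(-4 - -4,-2 \right)} \right)} = - 2 \left(-5\right)^{2} = - 2 \cdot 25 = \left(-1\right) 50 = -50$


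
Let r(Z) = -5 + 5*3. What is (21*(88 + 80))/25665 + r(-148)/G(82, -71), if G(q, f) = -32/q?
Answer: -1744367/68440 ≈ -25.488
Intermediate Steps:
r(Z) = 10 (r(Z) = -5 + 15 = 10)
(21*(88 + 80))/25665 + r(-148)/G(82, -71) = (21*(88 + 80))/25665 + 10/((-32/82)) = (21*168)*(1/25665) + 10/((-32*1/82)) = 3528*(1/25665) + 10/(-16/41) = 1176/8555 + 10*(-41/16) = 1176/8555 - 205/8 = -1744367/68440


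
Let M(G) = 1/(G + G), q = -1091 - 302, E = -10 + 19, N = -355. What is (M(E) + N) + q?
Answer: -31463/18 ≈ -1747.9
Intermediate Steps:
E = 9
q = -1393
M(G) = 1/(2*G)
(M(E) + N) + q = ((½)/9 - 355) - 1393 = ((½)*(⅑) - 355) - 1393 = (1/18 - 355) - 1393 = -6389/18 - 1393 = -31463/18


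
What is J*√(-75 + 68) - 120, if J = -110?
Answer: -120 - 110*I*√7 ≈ -120.0 - 291.03*I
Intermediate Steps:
J*√(-75 + 68) - 120 = -110*√(-75 + 68) - 120 = -110*I*√7 - 120 = -120 - 110*I*√7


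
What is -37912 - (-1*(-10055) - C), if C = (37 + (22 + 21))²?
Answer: -41567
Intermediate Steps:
C = 6400 (C = (37 + 43)² = 80² = 6400)
-37912 - (-1*(-10055) - C) = -37912 - (-1*(-10055) - 1*6400) = -37912 - (10055 - 6400) = -37912 - 1*3655 = -37912 - 3655 = -41567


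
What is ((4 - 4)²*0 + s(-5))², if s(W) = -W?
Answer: 25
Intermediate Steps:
((4 - 4)²*0 + s(-5))² = ((4 - 4)²*0 - 1*(-5))² = (0²*0 + 5)² = (0*0 + 5)² = (0 + 5)² = 5² = 25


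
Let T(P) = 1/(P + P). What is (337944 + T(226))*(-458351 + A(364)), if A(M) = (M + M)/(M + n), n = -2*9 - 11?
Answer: -23454388200534473/151420 ≈ -1.5490e+11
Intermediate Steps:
n = -29 (n = -18 - 11 = -29)
T(P) = 1/(2*P)
A(M) = 2*M/(-29 + M) (A(M) = (M + M)/(M - 29) = (2*M)/(-29 + M) = 2*M/(-29 + M))
(337944 + T(226))*(-458351 + A(364)) = (337944 + (1/2)/226)*(-458351 + 2*364/(-29 + 364)) = (337944 + (1/2)*(1/226))*(-458351 + 2*364/335) = (337944 + 1/452)*(-458351 + 2*364*(1/335)) = 152750689*(-458351 + 728/335)/452 = (152750689/452)*(-153546857/335) = -23454388200534473/151420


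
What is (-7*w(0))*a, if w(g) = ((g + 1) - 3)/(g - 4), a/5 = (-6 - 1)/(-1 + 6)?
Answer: 49/2 ≈ 24.500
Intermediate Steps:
a = -7 (a = 5*((-6 - 1)/(-1 + 6)) = 5*(-7/5) = -7)
w(g) = (-2 + g)/(-4 + g) (w(g) = ((1 + g) - 3)/(-4 + g) = (-2 + g)/(-4 + g))
(-7*w(0))*a = -7*(-2 + 0)/(-4 + 0)*(-7) = -7*(-2)/(-4)*(-7) = -(-7)*(-2)/4*(-7) = -7*½*(-7) = -7/2*(-7) = 49/2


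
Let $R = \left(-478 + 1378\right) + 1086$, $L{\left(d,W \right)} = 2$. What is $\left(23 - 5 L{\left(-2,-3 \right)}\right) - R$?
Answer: $-1973$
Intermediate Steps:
$R = 1986$ ($R = 900 + 1086 = 1986$)
$\left(23 - 5 L{\left(-2,-3 \right)}\right) - R = \left(23 - 10\right) - 1986 = 13 - 1986 = -1973$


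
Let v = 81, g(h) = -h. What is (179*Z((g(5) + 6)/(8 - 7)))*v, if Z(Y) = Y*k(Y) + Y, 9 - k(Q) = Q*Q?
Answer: 130491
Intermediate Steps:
k(Q) = 9 - Q² (k(Q) = 9 - Q*Q = 9 - Q²)
Z(Y) = Y + Y*(9 - Y²) (Z(Y) = Y*(9 - Y²) + Y = Y + Y*(9 - Y²))
(179*Z((g(5) + 6)/(8 - 7)))*v = (179*(((-1*5 + 6)/(8 - 7))*(10 - ((-1*5 + 6)/(8 - 7))²)))*81 = (179*(((-5 + 6)/1)*(10 - ((-5 + 6)/1)²)))*81 = (179*((1*1)*(10 - (1*1)²)))*81 = (179*(1*(10 - 1*1²)))*81 = (179*(1*(10 - 1*1)))*81 = (179*(1*(10 - 1)))*81 = (179*(1*9))*81 = (179*9)*81 = 1611*81 = 130491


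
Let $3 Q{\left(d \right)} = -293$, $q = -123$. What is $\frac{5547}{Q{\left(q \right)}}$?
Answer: $- \frac{16641}{293} \approx -56.795$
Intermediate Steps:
$Q{\left(d \right)} = - \frac{293}{3}$ ($Q{\left(d \right)} = \frac{1}{3} \left(-293\right) = - \frac{293}{3}$)
$\frac{5547}{Q{\left(q \right)}} = \frac{5547}{- \frac{293}{3}} = 5547 \left(- \frac{3}{293}\right) = - \frac{16641}{293}$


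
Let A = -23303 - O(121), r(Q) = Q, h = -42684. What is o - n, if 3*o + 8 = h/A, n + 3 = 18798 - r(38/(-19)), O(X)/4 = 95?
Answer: -1335654833/71049 ≈ -18799.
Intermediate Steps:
O(X) = 380 (O(X) = 4*95 = 380)
A = -23683 (A = -23303 - 1*380 = -23303 - 380 = -23683)
n = 18797 (n = -3 + (18798 - 38/(-19)) = -3 + (18798 - 38*(-1)/19) = -3 + (18798 - 1*(-2)) = -3 + (18798 + 2) = -3 + 18800 = 18797)
o = -146780/71049 (o = -8/3 + (-42684/(-23683))/3 = -8/3 + (-42684*(-1/23683))/3 = -8/3 + (1/3)*(42684/23683) = -8/3 + 14228/23683 = -146780/71049 ≈ -2.0659)
o - n = -146780/71049 - 1*18797 = -146780/71049 - 18797 = -1335654833/71049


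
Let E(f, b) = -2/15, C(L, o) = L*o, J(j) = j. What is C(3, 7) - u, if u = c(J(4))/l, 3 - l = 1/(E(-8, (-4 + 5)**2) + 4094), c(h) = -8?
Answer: 4359653/184209 ≈ 23.667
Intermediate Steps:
E(f, b) = -2/15 (E(f, b) = -2*1/15 = -2/15)
l = 184209/61408 (l = 3 - 1/(-2/15 + 4094) = 3 - 1/61408/15 = 3 - 1*15/61408 = 3 - 15/61408 = 184209/61408 ≈ 2.9998)
u = -491264/184209 (u = -8/184209/61408 = -8*61408/184209 = -491264/184209 ≈ -2.6669)
C(3, 7) - u = 3*7 - 1*(-491264/184209) = 21 + 491264/184209 = 4359653/184209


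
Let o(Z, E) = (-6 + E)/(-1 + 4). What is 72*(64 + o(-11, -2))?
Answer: 4416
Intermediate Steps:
o(Z, E) = -2 + E/3 (o(Z, E) = (-6 + E)/3 = (-6 + E)*(⅓) = -2 + E/3)
72*(64 + o(-11, -2)) = 72*(64 + (-2 + (⅓)*(-2))) = 72*(64 + (-2 - ⅔)) = 72*(64 - 8/3) = 72*(184/3) = 4416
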